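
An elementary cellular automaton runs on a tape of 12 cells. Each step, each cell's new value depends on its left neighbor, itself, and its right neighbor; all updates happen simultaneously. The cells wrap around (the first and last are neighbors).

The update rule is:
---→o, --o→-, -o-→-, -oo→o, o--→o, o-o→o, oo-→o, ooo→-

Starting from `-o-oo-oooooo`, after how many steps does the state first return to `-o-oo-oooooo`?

o-ooooo----o
ooo---oooo-o
--ooo-o--ooo
o-o-oo-o-o-o
oo-oooo-o-oo
-ooo--oo-oo-
-o-oo-oooooo

7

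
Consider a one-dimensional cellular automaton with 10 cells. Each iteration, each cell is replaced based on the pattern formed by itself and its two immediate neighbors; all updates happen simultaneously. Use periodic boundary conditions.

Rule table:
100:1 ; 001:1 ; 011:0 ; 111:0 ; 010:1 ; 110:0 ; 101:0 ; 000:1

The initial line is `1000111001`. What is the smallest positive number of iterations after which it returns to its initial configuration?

2

0111000110
1000111001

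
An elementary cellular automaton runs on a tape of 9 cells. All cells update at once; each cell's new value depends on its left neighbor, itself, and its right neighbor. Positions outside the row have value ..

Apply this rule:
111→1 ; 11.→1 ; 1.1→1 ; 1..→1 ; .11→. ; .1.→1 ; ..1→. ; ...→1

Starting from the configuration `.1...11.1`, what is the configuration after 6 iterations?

..11..111

iteration 1: .111..111
iteration 2: ..111..11
iteration 3: 1..111..1
iteration 4: 11..111.1
iteration 5: .11..1111
iteration 6: ..11..111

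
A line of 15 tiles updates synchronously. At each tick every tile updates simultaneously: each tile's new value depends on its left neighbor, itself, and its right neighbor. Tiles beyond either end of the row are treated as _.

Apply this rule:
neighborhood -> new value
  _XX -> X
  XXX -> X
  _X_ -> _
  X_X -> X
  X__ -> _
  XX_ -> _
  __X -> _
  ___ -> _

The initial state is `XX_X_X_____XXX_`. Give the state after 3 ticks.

tick 1: X_X_X______XX__
tick 2: _X_X_______X___
tick 3: __X____________

__X____________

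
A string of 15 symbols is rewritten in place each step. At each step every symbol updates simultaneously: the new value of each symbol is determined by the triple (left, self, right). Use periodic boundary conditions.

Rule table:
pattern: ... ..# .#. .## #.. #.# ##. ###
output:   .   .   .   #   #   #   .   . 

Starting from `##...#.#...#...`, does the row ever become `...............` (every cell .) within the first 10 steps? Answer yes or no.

step 1: #.#...#.#...#..
step 2: .#.#...#.#...#.
step 3: ..#.#...#.#...#
step 4: #..#.#...#.#...
step 5: .#..#.#...#.#..
step 6: ..#..#.#...#.#.
step 7: ...#..#.#...#.#
step 8: #...#..#.#...#.
step 9: .#...#..#.#...#
step 10: #.#...#..#.#...
step 10 is #.#...#..#.#..., still not uniform .

no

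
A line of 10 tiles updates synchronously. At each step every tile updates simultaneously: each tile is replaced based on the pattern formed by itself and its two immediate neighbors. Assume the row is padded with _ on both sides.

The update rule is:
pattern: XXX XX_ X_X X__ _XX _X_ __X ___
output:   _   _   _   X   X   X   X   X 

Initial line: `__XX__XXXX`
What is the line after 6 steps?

XXX_XXX___
X___X__XXX
XXXXXXXX__
X_______XX
XXXXXXXXX_
X________X

X________X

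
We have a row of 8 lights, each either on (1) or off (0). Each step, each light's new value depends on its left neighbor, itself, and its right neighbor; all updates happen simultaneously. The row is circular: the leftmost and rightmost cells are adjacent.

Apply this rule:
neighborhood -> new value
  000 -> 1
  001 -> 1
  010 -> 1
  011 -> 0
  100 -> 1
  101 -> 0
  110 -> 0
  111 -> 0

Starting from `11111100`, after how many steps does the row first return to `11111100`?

2

00000011
11111100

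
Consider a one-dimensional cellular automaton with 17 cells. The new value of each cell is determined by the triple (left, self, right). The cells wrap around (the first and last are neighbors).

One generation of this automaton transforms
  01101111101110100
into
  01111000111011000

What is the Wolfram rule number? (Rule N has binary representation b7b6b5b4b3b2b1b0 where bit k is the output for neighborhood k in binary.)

position 5: 111 → 0  (bit 7 = 0)
position 2: 110 → 1  (bit 6 = 1)
position 3: 101 → 1  (bit 5 = 1)
position 15: 100 → 0  (bit 4 = 0)
position 1: 011 → 1  (bit 3 = 1)
position 14: 010 → 0  (bit 2 = 0)
position 0: 001 → 0  (bit 1 = 0)
position 16: 000 → 0  (bit 0 = 0)
bits b7..b0 = 01101000 = 104

104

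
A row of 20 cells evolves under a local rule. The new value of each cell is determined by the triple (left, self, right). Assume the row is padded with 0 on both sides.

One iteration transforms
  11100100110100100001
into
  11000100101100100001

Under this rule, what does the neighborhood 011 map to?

1

At position 0 the neighborhood is 011; the next row has 1 there.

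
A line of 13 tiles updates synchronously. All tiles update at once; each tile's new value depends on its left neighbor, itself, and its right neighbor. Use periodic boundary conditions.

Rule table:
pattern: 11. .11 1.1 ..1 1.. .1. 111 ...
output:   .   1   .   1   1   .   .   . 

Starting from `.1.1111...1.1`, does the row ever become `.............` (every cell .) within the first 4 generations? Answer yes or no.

no

generation 1: ...1...1.1...
generation 2: ..1.1.1...1..
generation 3: .1.....1.1.1.
generation 4: 1.1...1.....1
generation 4 is 1.1...1.....1, still not uniform .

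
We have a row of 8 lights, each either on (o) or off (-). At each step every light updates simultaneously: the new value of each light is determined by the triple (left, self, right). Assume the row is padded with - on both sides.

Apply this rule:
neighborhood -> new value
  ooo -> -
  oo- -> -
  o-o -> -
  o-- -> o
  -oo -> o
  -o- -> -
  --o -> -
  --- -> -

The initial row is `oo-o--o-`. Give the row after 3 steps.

o---o--o
-o---o--
--o---o-

--o---o-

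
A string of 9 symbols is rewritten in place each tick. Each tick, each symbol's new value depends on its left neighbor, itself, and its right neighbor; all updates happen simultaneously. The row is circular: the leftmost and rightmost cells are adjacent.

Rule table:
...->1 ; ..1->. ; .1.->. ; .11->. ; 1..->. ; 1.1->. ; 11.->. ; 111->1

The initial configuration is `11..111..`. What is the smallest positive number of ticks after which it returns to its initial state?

.....1...
1111...11
111..1..1
11.......
...11111.
11..111..

6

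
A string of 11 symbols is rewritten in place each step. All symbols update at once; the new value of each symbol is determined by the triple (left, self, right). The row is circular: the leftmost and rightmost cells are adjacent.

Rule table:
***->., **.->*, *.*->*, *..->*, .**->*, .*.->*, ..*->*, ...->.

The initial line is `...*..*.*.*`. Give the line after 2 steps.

***........

step 1: *.*********
step 2: ***........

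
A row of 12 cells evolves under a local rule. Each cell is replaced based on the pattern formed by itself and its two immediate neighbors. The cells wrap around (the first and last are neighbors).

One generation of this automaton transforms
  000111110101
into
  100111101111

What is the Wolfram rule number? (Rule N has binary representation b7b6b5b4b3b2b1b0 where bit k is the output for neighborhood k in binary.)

188

position 4: 111 → 1  (bit 7 = 1)
position 7: 110 → 0  (bit 6 = 0)
position 8: 101 → 1  (bit 5 = 1)
position 0: 100 → 1  (bit 4 = 1)
position 3: 011 → 1  (bit 3 = 1)
position 9: 010 → 1  (bit 2 = 1)
position 2: 001 → 0  (bit 1 = 0)
position 1: 000 → 0  (bit 0 = 0)
bits b7..b0 = 10111100 = 188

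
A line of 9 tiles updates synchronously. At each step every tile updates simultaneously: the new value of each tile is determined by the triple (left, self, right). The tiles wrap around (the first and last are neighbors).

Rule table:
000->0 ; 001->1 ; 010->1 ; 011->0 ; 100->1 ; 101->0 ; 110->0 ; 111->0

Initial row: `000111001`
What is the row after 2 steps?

001101000

101000111
001101000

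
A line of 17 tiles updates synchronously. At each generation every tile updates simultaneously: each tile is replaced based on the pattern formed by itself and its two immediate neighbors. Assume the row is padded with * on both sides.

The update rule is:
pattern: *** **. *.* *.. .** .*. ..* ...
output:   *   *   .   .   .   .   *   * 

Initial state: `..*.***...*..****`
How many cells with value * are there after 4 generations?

.*...**.**..*.***
...**.*..*.*...**
.**.*...*....**.*
..*...**..***.*..
count of *: 7

7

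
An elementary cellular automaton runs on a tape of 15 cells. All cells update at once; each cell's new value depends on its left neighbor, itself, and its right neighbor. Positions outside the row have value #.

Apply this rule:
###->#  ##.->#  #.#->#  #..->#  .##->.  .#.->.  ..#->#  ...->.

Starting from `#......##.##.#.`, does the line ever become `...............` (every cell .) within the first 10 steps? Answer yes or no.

##....#.##.##.#
###..#.#.##.##.
#####.#.#.##.##
######.#.#.##.#
#######.#.#.##.
########.#.#.##
#########.#.#.#
##########.#.#.
###########.#.#
############.#.
step 10 is ############.#., still not uniform .

no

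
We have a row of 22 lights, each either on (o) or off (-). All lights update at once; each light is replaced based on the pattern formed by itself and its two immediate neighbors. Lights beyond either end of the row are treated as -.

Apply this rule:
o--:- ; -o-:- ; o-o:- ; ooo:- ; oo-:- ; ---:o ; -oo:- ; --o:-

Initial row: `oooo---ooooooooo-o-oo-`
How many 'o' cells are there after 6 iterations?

19

-----o----------------
oooo---ooooooooooooooo
-----o----------------  (repeats iteration 1; period 2)
iteration 6: oooo---ooooooooooooooo
count of o: 19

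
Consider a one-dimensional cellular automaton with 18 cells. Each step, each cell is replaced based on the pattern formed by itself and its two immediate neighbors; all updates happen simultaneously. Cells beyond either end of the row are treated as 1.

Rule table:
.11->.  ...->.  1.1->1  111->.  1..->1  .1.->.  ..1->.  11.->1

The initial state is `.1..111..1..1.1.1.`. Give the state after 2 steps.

1.1...11..1..1.1.1
11.1...11..1..1.1.

11.1...11..1..1.1.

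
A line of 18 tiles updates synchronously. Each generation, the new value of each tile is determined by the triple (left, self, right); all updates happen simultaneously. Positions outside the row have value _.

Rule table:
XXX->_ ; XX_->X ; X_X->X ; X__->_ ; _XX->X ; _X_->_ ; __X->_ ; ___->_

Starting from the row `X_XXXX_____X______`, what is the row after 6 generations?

generation 1: _XX__X____________
generation 2: _XX_______________
generation 3: _XX_______________  (fixed point — unchanged through generation 6)

_XX_______________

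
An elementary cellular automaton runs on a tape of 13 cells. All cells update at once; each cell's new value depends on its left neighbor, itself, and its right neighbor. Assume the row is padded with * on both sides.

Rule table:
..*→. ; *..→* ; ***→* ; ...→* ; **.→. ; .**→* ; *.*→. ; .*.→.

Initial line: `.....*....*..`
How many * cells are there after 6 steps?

4

****..***..*.
***.*.**.*...
**....*...**.
*.***..**.*..
..**.*.*...*.
*.*.....**...
count of *: 4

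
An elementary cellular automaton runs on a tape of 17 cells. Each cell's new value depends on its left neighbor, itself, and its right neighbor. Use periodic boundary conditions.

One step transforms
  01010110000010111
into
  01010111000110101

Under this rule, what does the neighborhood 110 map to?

1

At position 6 the neighborhood is 110; the next row has 1 there.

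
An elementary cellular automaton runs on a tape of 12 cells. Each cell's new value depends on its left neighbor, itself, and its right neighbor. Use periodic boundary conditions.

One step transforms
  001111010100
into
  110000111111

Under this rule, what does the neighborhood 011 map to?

At position 2 the neighborhood is 011; the next row has 0 there.

0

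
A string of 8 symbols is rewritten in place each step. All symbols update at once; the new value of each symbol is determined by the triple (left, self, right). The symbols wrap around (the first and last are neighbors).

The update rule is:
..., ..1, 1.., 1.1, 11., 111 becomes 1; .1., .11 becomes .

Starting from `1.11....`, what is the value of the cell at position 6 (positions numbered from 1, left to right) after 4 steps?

.1.11111
1.1.1111
11.1.111
111.1.11
position 6 holds .

.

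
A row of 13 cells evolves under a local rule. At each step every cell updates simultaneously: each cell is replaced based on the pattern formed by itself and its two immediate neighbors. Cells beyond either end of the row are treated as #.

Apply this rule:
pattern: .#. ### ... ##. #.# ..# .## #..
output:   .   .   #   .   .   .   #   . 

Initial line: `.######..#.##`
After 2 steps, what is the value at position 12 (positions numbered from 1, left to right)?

.

step 1: .#.........#.
step 2: ...#######...
position 12 holds .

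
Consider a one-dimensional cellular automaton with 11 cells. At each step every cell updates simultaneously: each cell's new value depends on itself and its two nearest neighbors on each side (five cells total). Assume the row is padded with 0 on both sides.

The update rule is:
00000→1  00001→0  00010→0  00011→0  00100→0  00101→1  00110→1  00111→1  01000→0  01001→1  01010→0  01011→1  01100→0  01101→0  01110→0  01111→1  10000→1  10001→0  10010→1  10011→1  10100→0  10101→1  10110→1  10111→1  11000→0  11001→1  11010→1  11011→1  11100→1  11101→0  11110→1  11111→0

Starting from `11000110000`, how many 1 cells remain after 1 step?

5

10000100111
count of 1: 5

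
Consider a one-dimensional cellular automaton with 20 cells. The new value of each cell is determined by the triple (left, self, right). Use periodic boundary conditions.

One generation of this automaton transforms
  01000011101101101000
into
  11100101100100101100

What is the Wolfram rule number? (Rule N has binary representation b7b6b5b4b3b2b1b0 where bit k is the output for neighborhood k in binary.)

position 7: 111 → 1  (bit 7 = 1)
position 8: 110 → 1  (bit 6 = 1)
position 9: 101 → 0  (bit 5 = 0)
position 2: 100 → 1  (bit 4 = 1)
position 6: 011 → 0  (bit 3 = 0)
position 1: 010 → 1  (bit 2 = 1)
position 0: 001 → 1  (bit 1 = 1)
position 3: 000 → 0  (bit 0 = 0)
bits b7..b0 = 11010110 = 214

214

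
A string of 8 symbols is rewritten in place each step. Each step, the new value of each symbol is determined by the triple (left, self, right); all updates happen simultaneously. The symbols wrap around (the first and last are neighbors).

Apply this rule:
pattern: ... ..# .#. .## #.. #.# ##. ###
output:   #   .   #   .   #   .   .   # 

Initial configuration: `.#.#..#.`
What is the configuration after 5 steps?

step 1: .#.##.##
step 2: .#......
step 3: .#######
step 4: ..#####.
step 5: #..###.#

#..###.#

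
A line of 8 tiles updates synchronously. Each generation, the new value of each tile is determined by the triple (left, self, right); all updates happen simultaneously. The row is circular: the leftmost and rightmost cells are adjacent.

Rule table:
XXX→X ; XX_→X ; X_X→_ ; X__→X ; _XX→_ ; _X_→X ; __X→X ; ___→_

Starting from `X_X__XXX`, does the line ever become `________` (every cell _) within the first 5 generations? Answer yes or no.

X_XXX_XX
X__XX__X
XXX_XXX_
_XX__XX_
X_XXX_XX
generation 5 is X_XXX_XX, still not uniform _

no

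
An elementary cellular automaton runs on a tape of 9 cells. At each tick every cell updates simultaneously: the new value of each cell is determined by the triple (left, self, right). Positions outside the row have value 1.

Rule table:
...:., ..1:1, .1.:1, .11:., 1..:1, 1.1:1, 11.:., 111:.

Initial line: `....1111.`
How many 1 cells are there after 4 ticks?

1..1....1
.1111..1.
1....1111
.1..1....
count of 1: 2

2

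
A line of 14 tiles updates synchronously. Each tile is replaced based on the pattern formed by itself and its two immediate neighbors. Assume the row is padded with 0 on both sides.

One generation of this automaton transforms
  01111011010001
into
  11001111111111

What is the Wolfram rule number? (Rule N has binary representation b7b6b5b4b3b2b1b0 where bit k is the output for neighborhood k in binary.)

127

position 2: 111 → 0  (bit 7 = 0)
position 4: 110 → 1  (bit 6 = 1)
position 5: 101 → 1  (bit 5 = 1)
position 10: 100 → 1  (bit 4 = 1)
position 1: 011 → 1  (bit 3 = 1)
position 9: 010 → 1  (bit 2 = 1)
position 0: 001 → 1  (bit 1 = 1)
position 11: 000 → 1  (bit 0 = 1)
bits b7..b0 = 01111111 = 127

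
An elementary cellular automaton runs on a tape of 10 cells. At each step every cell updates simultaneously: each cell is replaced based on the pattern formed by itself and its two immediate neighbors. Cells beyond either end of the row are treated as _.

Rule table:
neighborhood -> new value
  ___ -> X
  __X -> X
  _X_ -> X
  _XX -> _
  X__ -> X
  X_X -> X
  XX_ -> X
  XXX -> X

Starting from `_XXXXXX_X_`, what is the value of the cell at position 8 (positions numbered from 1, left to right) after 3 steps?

step 1: X_XXXXXXXX
step 2: XX_XXXXXXX
step 3: _XX_XXXXXX
position 8 holds X

X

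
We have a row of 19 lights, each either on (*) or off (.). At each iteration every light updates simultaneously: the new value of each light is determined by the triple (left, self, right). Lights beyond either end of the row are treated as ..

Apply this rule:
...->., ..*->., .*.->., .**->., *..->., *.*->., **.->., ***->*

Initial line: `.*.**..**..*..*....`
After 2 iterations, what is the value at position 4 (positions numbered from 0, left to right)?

.

...................
...................
position 4 holds .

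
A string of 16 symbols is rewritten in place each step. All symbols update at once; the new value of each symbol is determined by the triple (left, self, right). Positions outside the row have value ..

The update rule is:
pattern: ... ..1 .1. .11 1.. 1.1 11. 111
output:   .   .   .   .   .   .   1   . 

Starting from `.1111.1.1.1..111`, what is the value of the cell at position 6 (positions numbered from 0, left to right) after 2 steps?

.

step 1: ....1..........1
step 2: ................
position 6 holds .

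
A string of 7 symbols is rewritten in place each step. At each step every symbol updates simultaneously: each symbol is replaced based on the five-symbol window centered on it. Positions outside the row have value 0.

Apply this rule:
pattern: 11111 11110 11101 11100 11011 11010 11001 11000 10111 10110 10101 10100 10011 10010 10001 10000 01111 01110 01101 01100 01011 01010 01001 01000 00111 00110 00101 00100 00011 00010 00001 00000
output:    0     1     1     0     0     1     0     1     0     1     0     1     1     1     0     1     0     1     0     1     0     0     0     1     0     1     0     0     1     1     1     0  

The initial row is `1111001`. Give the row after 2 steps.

0010010
1100101

1100101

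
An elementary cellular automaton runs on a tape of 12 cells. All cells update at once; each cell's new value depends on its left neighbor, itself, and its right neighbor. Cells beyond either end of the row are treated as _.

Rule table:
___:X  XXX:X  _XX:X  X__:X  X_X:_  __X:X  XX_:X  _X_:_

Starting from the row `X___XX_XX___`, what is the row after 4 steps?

XXXXXX_XXXXX

step 1: _XXXXX_XXXXX
step 2: XXXXXX_XXXXX
step 3: XXXXXX_XXXXX  (fixed point — unchanged through step 4)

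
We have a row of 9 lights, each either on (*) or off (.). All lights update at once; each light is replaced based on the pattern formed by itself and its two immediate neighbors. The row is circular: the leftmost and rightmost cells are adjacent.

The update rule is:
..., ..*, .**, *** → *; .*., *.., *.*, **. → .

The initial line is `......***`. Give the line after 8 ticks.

*..******

tick 1: .*******.
tick 2: *******..
tick 3: ******..*
tick 4: *****..**
tick 5: ****..***
tick 6: ***..****
tick 7: **..*****
tick 8: *..******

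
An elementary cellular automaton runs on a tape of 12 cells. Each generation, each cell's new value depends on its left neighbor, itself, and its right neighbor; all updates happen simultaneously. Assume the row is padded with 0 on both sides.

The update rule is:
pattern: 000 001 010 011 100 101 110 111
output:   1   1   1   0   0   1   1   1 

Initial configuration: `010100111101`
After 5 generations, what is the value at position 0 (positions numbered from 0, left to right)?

0

generation 1: 111101011111
generation 2: 011111101111
generation 3: 101111110111
generation 4: 110111111011
generation 5: 011011111101
position 0 holds 0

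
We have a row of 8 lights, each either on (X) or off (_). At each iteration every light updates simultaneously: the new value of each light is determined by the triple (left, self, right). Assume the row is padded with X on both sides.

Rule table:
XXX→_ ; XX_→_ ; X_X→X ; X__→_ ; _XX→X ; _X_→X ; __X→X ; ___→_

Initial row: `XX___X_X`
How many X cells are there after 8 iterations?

4

____XXXX
___XX___
__XX___X
_XX___XX
XX___XX_
____XX_X
___XX_XX
__XX_XX_
count of X: 4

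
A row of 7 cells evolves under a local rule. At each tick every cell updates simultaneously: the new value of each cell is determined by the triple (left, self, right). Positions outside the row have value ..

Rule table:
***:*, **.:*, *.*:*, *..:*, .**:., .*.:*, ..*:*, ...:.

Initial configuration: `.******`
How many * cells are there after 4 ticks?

*.*****
**.****
.**.***
*.**.**
count of *: 5

5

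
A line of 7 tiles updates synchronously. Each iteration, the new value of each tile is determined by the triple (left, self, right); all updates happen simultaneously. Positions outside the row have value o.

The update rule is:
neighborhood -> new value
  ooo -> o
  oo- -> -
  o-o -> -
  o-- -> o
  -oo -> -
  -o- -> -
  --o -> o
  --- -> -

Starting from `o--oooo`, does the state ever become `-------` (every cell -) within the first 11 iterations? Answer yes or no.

yes

-oo-ooo
-----oo
o---o-o
-o-o---
----o-o
o--o---
-oo-o-o
-------
all cells are - at iteration 8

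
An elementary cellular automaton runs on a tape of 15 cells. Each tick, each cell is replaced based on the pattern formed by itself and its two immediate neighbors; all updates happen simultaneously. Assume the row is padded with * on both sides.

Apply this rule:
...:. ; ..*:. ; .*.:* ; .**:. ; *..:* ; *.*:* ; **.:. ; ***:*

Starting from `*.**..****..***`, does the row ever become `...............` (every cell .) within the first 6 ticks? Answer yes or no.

.*..*..**.*..**
***.**...***..*
**.*..*...*.*..
*.***.**..****.
.*.*.*..*..**.*
*******.**...*.
tick 6 is *******.**...*., still not uniform .

no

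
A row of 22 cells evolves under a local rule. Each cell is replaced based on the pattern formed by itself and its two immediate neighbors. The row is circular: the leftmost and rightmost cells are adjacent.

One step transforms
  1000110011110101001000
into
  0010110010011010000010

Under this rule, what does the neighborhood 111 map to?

0

At position 9 the neighborhood is 111; the next row has 0 there.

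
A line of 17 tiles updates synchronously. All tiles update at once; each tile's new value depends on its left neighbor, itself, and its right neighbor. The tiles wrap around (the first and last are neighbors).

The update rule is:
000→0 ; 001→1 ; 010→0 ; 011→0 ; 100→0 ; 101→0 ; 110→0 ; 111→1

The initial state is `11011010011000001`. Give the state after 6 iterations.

00010000001000000

iteration 1: 10000000100000010
iteration 2: 00000001000000100
iteration 3: 00000010000001000
iteration 4: 00000100000010000
iteration 5: 00001000000100000
iteration 6: 00010000001000000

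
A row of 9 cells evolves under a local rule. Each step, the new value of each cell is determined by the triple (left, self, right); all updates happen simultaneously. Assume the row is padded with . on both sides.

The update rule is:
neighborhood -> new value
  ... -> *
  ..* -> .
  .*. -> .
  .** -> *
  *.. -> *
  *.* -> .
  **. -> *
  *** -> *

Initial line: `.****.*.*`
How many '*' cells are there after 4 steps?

8

.****....
.********
.********  (fixed point — unchanged through step 4)
count of *: 8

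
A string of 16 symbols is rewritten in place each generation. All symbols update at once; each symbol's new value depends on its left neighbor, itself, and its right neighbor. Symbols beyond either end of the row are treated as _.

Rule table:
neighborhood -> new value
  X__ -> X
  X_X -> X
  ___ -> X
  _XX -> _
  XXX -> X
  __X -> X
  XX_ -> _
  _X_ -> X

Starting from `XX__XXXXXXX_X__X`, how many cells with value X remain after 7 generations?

14

generation 1: __XX_XXXXX_XXXXX
generation 2: XX__X_XXX_X_XXX_
generation 3: __XXXX_X_XXX_X_X
generation 4: XX_XX_XXX_X_XXXX
generation 5: __X__X_X_XXX_XX_
generation 6: XXXXXXXXX_X_X__X
generation 7: _XXXXXXX_XXXXXXX
count of X: 14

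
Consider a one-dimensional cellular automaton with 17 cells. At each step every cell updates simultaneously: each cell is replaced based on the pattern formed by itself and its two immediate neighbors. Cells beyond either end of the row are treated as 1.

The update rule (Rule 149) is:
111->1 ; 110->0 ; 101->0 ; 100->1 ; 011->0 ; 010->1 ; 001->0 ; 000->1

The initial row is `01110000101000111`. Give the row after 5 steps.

00101110101110011
10100100100101001
00110110110101100
10000000000100010
01111111110111010

01111111110111010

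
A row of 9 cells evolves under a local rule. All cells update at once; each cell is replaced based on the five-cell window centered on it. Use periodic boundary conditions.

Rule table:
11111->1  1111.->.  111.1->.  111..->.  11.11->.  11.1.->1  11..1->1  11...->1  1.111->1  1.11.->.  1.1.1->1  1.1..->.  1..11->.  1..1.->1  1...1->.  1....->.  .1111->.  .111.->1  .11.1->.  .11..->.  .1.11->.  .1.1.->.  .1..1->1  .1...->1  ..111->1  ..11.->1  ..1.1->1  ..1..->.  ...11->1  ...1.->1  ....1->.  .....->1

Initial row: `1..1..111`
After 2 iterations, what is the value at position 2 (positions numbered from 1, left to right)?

1

.11.1.1..
11.11..1.
position 2 holds 1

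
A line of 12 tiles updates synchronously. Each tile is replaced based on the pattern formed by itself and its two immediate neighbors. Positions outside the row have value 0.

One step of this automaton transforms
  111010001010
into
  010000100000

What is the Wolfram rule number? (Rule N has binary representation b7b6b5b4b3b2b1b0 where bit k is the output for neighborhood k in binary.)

position 1: 111 → 1  (bit 7 = 1)
position 2: 110 → 0  (bit 6 = 0)
position 3: 101 → 0  (bit 5 = 0)
position 5: 100 → 0  (bit 4 = 0)
position 0: 011 → 0  (bit 3 = 0)
position 4: 010 → 0  (bit 2 = 0)
position 7: 001 → 0  (bit 1 = 0)
position 6: 000 → 1  (bit 0 = 1)
bits b7..b0 = 10000001 = 129

129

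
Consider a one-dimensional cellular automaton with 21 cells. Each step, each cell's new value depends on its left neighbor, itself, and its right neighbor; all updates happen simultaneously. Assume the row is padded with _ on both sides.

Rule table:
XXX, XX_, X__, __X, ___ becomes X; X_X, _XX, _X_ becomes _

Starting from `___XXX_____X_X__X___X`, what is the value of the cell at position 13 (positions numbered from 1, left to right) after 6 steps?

step 1: XXX_XXXXXXX___XX_XXX_
step 2: _XX__XXXXXXXXX_X__XXX
step 3: X_XXX_XXXXXXXX__XX_XX
step 4: ___XX__XXXXXXXXX_X__X
step 5: XXX_XXX_XXXXXXXX__XX_
step 6: _XX__XX__XXXXXXXXX_XX
position 13 holds X

X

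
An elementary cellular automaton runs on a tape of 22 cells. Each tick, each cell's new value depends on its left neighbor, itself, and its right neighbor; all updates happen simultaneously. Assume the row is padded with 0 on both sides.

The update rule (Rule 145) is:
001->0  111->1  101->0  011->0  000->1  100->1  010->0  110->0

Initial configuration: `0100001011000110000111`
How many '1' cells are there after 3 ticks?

7

0011100000110001110010
1001011110001100101001
0100001101100010000100
count of 1: 7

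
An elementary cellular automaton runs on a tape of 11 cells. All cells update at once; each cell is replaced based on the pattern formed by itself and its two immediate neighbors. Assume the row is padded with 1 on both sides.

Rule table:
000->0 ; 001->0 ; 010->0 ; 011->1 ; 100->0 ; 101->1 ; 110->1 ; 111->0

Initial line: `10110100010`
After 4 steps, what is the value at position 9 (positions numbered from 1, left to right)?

11111000001
00001000001
00000000001
00000000001
position 9 holds 0

0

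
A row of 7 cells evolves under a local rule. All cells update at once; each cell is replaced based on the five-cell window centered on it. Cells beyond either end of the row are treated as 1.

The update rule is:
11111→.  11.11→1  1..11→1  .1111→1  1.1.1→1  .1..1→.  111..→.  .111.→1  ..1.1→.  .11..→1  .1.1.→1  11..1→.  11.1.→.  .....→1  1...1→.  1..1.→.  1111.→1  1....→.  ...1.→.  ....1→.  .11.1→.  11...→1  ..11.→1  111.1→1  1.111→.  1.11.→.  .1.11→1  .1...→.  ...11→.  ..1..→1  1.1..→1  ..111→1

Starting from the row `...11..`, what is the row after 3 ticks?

.11..11

1..11.1
..11.1.
.11..11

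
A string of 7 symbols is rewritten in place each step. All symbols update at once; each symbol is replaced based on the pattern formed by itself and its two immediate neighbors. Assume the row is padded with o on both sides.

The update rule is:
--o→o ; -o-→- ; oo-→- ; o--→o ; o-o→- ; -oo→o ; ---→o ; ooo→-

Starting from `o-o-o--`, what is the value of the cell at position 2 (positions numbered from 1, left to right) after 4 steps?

step 1: -----oo
step 2: oooooo-
step 3: -------
step 4: ooooooo
position 2 holds o

o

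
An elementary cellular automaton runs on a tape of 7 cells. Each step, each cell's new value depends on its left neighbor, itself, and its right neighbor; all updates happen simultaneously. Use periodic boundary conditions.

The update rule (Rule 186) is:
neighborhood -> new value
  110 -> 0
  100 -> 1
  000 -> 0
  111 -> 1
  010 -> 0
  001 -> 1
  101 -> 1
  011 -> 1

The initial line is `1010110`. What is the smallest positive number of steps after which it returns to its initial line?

0101101
1011010
0110101
1101010
1010101
0101011
1010110

7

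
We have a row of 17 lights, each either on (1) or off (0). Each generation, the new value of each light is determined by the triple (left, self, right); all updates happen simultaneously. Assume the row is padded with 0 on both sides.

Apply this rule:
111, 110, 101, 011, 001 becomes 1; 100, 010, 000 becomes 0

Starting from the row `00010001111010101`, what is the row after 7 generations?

00100011111101010
01000111111110100
10001111111111000
00011111111111000
00111111111111000
01111111111111000
11111111111111000

11111111111111000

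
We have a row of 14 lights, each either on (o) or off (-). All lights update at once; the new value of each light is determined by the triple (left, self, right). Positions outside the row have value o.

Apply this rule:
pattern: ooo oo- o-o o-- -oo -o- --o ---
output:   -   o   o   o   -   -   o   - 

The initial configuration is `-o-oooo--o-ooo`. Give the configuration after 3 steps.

o-o---ooo-o---
oo-o-o--oo-o-o
-oo-o-oo-oo-o-

-oo-o-oo-oo-o-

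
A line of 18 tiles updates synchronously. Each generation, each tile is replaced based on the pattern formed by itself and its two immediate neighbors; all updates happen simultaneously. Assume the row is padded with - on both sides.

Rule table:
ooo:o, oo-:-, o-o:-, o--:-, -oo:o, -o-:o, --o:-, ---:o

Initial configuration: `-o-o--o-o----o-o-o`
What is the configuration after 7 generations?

-o-o--o-o-oo-o-o-o
-o-o--o-o-o--o-o-o
-o-o--o-o-o--o-o-o  (fixed point — unchanged through generation 7)

-o-o--o-o-o--o-o-o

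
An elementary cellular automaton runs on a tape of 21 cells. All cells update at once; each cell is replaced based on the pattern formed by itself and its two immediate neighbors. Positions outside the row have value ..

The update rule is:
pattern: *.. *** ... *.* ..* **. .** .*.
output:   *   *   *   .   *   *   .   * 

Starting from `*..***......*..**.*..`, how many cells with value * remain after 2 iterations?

iteration 1: ***.***********.*.***
iteration 2: .**..**********.*..**
count of *: 15

15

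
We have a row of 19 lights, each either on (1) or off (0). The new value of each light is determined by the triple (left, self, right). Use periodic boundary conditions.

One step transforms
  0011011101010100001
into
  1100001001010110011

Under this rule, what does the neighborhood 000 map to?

0

At position 15 the neighborhood is 000; the next row has 0 there.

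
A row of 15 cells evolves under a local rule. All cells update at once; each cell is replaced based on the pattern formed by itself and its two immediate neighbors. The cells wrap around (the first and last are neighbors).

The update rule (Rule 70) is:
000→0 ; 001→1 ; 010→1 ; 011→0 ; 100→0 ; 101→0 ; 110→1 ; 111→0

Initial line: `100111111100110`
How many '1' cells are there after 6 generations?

8

generation 1: 101000000101010
generation 2: 101000001101010
generation 3: 101000010101010
generation 4: 101000110101010
generation 5: 101001010101010
generation 6: 101011010101010
count of 1: 8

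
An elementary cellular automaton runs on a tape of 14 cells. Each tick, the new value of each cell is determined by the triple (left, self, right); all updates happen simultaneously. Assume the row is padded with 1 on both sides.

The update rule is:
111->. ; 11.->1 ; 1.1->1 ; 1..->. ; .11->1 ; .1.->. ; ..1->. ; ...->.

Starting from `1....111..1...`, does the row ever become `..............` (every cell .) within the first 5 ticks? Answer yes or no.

1....1.1......
1.....1.......
1.............
1.............  (fixed point — unchanged through tick 5)
tick 5 is 1............., still not uniform .

no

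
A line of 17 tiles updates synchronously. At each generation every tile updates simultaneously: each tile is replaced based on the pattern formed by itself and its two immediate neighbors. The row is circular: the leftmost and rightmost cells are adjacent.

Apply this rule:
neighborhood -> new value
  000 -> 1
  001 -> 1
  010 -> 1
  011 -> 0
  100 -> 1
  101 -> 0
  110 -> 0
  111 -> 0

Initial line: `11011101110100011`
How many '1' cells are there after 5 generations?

00000000000111100
11111111111000011
00000000000111100  (repeats generation 1; period 2)
generation 5: 00000000000111100
count of 1: 4

4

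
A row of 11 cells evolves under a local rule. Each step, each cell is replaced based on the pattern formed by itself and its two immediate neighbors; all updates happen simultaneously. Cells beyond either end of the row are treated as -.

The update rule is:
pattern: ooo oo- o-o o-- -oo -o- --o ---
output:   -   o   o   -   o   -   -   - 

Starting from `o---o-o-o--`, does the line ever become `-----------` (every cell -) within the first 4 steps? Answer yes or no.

-----o-o---
------o----
-----------
all cells are - at step 3

yes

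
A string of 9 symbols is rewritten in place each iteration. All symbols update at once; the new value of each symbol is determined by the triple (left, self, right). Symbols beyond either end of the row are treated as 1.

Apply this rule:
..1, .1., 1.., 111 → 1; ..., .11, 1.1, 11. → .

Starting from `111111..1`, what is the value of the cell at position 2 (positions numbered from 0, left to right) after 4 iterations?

.

11111.11.
1111.....
111.1...1
11..11.1.
position 2 holds .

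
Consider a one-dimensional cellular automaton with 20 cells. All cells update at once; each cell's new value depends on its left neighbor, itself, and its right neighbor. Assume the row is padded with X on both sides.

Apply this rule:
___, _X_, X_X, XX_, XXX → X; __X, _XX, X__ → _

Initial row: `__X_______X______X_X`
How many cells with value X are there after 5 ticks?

__X_XXXXX_X_XXXX_XX_
__XX_XXXXXXX_XXXX_XX
___XX_XXXXXXX_XXXX_X
_X__XX_XXXXXXX_XXXX_
XX___XX_XXXXXXX_XXXX
count of X: 15

15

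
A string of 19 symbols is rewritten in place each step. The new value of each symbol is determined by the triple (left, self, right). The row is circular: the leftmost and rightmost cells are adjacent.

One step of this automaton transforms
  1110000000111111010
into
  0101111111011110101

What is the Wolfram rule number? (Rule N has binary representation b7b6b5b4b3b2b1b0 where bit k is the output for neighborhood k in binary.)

position 1: 111 → 1  (bit 7 = 1)
position 2: 110 → 0  (bit 6 = 0)
position 16: 101 → 1  (bit 5 = 1)
position 3: 100 → 1  (bit 4 = 1)
position 0: 011 → 0  (bit 3 = 0)
position 17: 010 → 0  (bit 2 = 0)
position 9: 001 → 1  (bit 1 = 1)
position 4: 000 → 1  (bit 0 = 1)
bits b7..b0 = 10110011 = 179

179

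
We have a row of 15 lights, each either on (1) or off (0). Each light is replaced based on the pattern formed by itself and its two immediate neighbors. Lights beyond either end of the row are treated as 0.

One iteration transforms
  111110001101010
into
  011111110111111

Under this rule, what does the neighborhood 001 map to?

At position 7 the neighborhood is 001; the next row has 1 there.

1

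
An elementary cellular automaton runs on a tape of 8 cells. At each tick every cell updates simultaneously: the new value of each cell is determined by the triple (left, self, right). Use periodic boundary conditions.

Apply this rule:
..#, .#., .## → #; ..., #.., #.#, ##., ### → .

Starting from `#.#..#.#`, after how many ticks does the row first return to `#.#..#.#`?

8

..#.##.#
.##.#..#
.#..#.##
.#.##.#.
##.#..#.
#..#.##.
#.##.#..
#.#..#.#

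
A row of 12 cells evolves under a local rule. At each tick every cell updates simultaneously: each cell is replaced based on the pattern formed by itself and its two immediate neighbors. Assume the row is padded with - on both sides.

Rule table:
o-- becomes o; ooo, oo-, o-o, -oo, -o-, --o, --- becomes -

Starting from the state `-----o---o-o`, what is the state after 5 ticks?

------o-----
-------o----
--------o---
---------o--
----------o-

----------o-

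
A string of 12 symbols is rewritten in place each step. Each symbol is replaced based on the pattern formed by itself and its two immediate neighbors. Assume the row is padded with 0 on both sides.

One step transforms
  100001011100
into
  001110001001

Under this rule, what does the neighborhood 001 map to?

At position 4 the neighborhood is 001; the next row has 1 there.

1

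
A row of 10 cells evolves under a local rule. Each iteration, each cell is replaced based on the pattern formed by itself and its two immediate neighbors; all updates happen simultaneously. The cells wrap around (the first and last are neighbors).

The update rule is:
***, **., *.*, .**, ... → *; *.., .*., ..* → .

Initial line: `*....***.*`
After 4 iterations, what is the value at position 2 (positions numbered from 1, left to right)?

*

*.**.*****
**********
**********  (fixed point — unchanged through iteration 4)
position 2 holds *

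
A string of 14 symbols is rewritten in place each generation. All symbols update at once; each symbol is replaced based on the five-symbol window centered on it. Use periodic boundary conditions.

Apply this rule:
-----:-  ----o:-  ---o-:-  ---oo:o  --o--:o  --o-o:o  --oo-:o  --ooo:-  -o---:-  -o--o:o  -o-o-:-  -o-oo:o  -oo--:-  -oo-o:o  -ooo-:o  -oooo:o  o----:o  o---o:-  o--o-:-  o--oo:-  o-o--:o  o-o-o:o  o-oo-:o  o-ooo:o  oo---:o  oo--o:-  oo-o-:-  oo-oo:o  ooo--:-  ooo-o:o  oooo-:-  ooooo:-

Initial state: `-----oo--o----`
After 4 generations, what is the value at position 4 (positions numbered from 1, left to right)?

----oo---o-o--
---oo-o--o-o-o
--ooo-oo-o-o-o
o--ooooo-o-o-o
position 4 holds o

o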